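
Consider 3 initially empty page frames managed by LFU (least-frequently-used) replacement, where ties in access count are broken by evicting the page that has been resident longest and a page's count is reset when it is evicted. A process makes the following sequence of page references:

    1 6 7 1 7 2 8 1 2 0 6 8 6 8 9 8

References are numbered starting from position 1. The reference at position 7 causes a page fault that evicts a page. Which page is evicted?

pos 1: 1 -> miss, frames {1}
pos 2: 6 -> miss, frames {1,6}
pos 3: 7 -> miss, frames {1,6,7}
pos 4: 1 -> hit
pos 5: 7 -> hit
pos 6: 2 -> miss, evict 6, frames {1,7,2}
pos 7: 8 -> miss, evict 2, frames {1,7,8}
At position 7, page 2 is evicted.

2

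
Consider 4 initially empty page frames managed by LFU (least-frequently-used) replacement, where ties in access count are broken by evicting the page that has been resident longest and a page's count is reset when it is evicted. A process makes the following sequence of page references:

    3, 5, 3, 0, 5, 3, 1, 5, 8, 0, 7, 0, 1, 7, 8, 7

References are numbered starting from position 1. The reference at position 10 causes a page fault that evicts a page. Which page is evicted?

pos 1: 3: fault, frames [3]
pos 2: 5: fault, frames [3, 5]
pos 3: 3: hit
pos 4: 0: fault, frames [3, 5, 0]
pos 5: 5: hit
pos 6: 3: hit
pos 7: 1: fault, frames [3, 5, 0, 1]
pos 8: 5: hit
pos 9: 8: fault, evict 0, frames [3, 5, 1, 8]
pos 10: 0: fault, evict 1, frames [3, 5, 8, 0]
At position 10, page 1 is evicted.

1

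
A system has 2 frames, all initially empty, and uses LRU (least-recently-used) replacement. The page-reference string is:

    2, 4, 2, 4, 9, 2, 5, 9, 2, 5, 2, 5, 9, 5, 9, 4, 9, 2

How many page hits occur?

2 → fault, frames [2]
4 → fault, frames [2, 4]
2 → hit
4 → hit
9 → fault, evict 2, frames [4, 9]
2 → fault, evict 4, frames [9, 2]
5 → fault, evict 9, frames [2, 5]
9 → fault, evict 2, frames [5, 9]
2 → fault, evict 5, frames [9, 2]
5 → fault, evict 9, frames [2, 5]
2 → hit
5 → hit
9 → fault, evict 2, frames [5, 9]
5 → hit
9 → hit
4 → fault, evict 5, frames [9, 4]
9 → hit
2 → fault, evict 4, frames [9, 2]
Hits: 7.

7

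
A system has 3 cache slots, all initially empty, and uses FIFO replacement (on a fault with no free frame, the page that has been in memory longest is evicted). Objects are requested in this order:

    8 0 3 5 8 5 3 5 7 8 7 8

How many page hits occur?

6

8 -> fault, frames [8]
0 -> fault, frames [8, 0]
3 -> fault, frames [8, 0, 3]
5 -> fault, evict 8, frames [0, 3, 5]
8 -> fault, evict 0, frames [3, 5, 8]
5 -> hit
3 -> hit
5 -> hit
7 -> fault, evict 3, frames [5, 8, 7]
8 -> hit
7 -> hit
8 -> hit
Hits: 6.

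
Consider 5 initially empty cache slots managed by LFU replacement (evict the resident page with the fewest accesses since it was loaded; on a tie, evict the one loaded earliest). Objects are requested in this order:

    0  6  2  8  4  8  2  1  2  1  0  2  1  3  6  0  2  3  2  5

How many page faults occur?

0 → fault, frames (0)
6 → fault, frames (0 6)
2 → fault, frames (0 6 2)
8 → fault, frames (0 6 2 8)
4 → fault, frames (0 6 2 8 4)
8 → hit
2 → hit
1 → fault, evict 0, frames (6 2 8 4 1)
2 → hit
1 → hit
0 → fault, evict 6, frames (2 8 4 1 0)
2 → hit
1 → hit
3 → fault, evict 4, frames (2 8 1 0 3)
6 → fault, evict 0, frames (2 8 1 3 6)
0 → fault, evict 3, frames (2 8 1 6 0)
2 → hit
3 → fault, evict 6, frames (2 8 1 0 3)
2 → hit
5 → fault, evict 0, frames (2 8 1 3 5)
Page faults: 12.

12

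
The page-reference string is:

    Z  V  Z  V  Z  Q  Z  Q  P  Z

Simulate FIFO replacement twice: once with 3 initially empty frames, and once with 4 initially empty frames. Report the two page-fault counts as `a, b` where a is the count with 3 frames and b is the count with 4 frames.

3 frames: F F . . . F . . F F → 5 faults.
4 frames: F F . . . F . . F . → 4 faults.
4 < 5: adding a frame reduced faults, as is typical.

5, 4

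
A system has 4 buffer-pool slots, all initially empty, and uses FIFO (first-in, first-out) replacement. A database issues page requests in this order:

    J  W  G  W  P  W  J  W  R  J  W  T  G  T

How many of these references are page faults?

9

J: fault, frames [J]
W: fault, frames [J, W]
G: fault, frames [J, W, G]
W: hit
P: fault, frames [J, W, G, P]
W: hit
J: hit
W: hit
R: fault, evict J, frames [W, G, P, R]
J: fault, evict W, frames [G, P, R, J]
W: fault, evict G, frames [P, R, J, W]
T: fault, evict P, frames [R, J, W, T]
G: fault, evict R, frames [J, W, T, G]
T: hit
Page faults: 9.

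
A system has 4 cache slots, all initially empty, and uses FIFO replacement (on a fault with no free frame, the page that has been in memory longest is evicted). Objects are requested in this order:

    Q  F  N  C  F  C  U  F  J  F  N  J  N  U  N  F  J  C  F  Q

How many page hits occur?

10

Q → fault, frames {Q}
F → fault, frames {Q,F}
N → fault, frames {Q,F,N}
C → fault, frames {Q,F,N,C}
F → hit
C → hit
U → fault, evict Q, frames {F,N,C,U}
F → hit
J → fault, evict F, frames {N,C,U,J}
F → fault, evict N, frames {C,U,J,F}
N → fault, evict C, frames {U,J,F,N}
J → hit
N → hit
U → hit
N → hit
F → hit
J → hit
C → fault, evict U, frames {J,F,N,C}
F → hit
Q → fault, evict J, frames {F,N,C,Q}
Hits: 10.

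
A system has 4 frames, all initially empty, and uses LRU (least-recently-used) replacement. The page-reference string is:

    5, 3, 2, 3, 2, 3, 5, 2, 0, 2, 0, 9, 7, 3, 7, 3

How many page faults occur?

7

5 -> miss, frames [5]
3 -> miss, frames [5, 3]
2 -> miss, frames [5, 3, 2]
3 -> hit
2 -> hit
3 -> hit
5 -> hit
2 -> hit
0 -> miss, frames [3, 5, 2, 0]
2 -> hit
0 -> hit
9 -> miss, evict 3, frames [5, 2, 0, 9]
7 -> miss, evict 5, frames [2, 0, 9, 7]
3 -> miss, evict 2, frames [0, 9, 7, 3]
7 -> hit
3 -> hit
Page faults: 7.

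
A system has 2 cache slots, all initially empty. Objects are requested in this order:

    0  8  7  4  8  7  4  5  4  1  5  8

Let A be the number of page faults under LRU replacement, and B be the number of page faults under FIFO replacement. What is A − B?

Under LRU: F F F F F F F F . F F F → 11 faults.
Under FIFO: F F F F F F F F . F . F → 10 faults.
A − B = 11 − 10 = 1.

1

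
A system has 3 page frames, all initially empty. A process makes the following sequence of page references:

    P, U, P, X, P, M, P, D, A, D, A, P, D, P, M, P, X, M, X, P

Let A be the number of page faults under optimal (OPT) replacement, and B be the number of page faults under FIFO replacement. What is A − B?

-2

Under OPT: F F . F . F . F F . . . . . F . F . . . → 8 faults.
Under FIFO: F F . F . F F F F . . . . . F F F . . . → 10 faults.
A − B = 8 − 10 = -2.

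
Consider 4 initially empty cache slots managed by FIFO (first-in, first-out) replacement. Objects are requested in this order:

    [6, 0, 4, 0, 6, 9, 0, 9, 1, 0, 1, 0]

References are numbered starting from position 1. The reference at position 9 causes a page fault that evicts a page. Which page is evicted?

6

pos 1: 6 -> miss, frames {6}
pos 2: 0 -> miss, frames {6,0}
pos 3: 4 -> miss, frames {6,0,4}
pos 4: 0 -> hit
pos 5: 6 -> hit
pos 6: 9 -> miss, frames {6,0,4,9}
pos 7: 0 -> hit
pos 8: 9 -> hit
pos 9: 1 -> miss, evict 6, frames {0,4,9,1}
At position 9, page 6 is evicted.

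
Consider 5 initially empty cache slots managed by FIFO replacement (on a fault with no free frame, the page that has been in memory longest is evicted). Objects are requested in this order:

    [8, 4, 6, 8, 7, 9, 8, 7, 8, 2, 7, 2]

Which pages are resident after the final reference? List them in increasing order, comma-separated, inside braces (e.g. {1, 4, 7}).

{2, 4, 6, 7, 9}

8 → fault, frames [8]
4 → fault, frames [8, 4]
6 → fault, frames [8, 4, 6]
8 → hit
7 → fault, frames [8, 4, 6, 7]
9 → fault, frames [8, 4, 6, 7, 9]
8 → hit
7 → hit
8 → hit
2 → fault, evict 8, frames [4, 6, 7, 9, 2]
7 → hit
2 → hit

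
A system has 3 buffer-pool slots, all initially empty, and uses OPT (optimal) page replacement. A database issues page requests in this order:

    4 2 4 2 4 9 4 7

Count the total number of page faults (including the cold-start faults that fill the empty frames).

4

4: miss, frames {4}
2: miss, frames {4,2}
4: hit
2: hit
4: hit
9: miss, frames {4,2,9}
4: hit
7: miss, evict 9, frames {4,2,7}
Page faults: 4.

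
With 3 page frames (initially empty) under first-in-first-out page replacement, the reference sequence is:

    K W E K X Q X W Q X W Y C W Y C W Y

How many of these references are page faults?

K → miss, frames {K}
W → miss, frames {K,W}
E → miss, frames {K,W,E}
K → hit
X → miss, evict K, frames {W,E,X}
Q → miss, evict W, frames {E,X,Q}
X → hit
W → miss, evict E, frames {X,Q,W}
Q → hit
X → hit
W → hit
Y → miss, evict X, frames {Q,W,Y}
C → miss, evict Q, frames {W,Y,C}
W → hit
Y → hit
C → hit
W → hit
Y → hit
Page faults: 8.

8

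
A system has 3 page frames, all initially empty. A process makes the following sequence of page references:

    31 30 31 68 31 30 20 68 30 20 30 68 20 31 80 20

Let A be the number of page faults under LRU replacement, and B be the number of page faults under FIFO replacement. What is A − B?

1

Under LRU: F F . F . . F F . . . . . F F . → 7 faults.
Under FIFO: F F . F . . F . . . . . . F F . → 6 faults.
A − B = 7 − 6 = 1.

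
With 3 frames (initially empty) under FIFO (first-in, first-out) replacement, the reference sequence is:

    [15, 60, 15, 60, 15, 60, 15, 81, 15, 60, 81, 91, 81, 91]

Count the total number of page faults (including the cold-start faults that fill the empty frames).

15 -> fault, frames {15}
60 -> fault, frames {15,60}
15 -> hit
60 -> hit
15 -> hit
60 -> hit
15 -> hit
81 -> fault, frames {15,60,81}
15 -> hit
60 -> hit
81 -> hit
91 -> fault, evict 15, frames {60,81,91}
81 -> hit
91 -> hit
Page faults: 4.

4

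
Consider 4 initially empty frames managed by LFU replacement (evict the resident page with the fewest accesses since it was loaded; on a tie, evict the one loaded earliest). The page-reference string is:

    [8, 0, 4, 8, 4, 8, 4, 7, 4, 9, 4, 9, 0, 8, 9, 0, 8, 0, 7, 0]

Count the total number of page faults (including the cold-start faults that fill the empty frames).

8: miss, frames (8)
0: miss, frames (8 0)
4: miss, frames (8 0 4)
8: hit
4: hit
8: hit
4: hit
7: miss, frames (8 0 4 7)
4: hit
9: miss, evict 0, frames (8 4 7 9)
4: hit
9: hit
0: miss, evict 7, frames (8 4 9 0)
8: hit
9: hit
0: hit
8: hit
0: hit
7: miss, evict 9, frames (8 4 0 7)
0: hit
Page faults: 7.

7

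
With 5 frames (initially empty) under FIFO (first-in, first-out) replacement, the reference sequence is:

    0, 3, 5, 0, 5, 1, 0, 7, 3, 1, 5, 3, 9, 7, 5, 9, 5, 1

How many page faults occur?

0 → miss, frames (0)
3 → miss, frames (0 3)
5 → miss, frames (0 3 5)
0 → hit
5 → hit
1 → miss, frames (0 3 5 1)
0 → hit
7 → miss, frames (0 3 5 1 7)
3 → hit
1 → hit
5 → hit
3 → hit
9 → miss, evict 0, frames (3 5 1 7 9)
7 → hit
5 → hit
9 → hit
5 → hit
1 → hit
Page faults: 6.

6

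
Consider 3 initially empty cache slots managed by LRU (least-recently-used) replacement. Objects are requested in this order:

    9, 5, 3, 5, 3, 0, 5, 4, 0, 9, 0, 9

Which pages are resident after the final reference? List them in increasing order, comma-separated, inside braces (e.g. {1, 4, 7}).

9 -> miss, frames [9]
5 -> miss, frames [9, 5]
3 -> miss, frames [9, 5, 3]
5 -> hit
3 -> hit
0 -> miss, evict 9, frames [5, 3, 0]
5 -> hit
4 -> miss, evict 3, frames [0, 5, 4]
0 -> hit
9 -> miss, evict 5, frames [4, 0, 9]
0 -> hit
9 -> hit

{0, 4, 9}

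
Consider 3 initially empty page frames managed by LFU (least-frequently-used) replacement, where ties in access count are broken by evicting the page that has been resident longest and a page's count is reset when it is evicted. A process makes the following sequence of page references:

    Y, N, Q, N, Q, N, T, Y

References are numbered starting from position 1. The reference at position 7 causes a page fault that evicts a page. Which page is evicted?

pos 1: Y: fault, frames {Y}
pos 2: N: fault, frames {Y,N}
pos 3: Q: fault, frames {Y,N,Q}
pos 4: N: hit
pos 5: Q: hit
pos 6: N: hit
pos 7: T: fault, evict Y, frames {N,Q,T}
At position 7, page Y is evicted.

Y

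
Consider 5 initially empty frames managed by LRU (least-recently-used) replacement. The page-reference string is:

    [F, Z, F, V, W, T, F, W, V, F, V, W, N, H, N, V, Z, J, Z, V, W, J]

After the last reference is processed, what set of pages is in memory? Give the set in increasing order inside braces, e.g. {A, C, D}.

F -> fault, frames {F}
Z -> fault, frames {F,Z}
F -> hit
V -> fault, frames {Z,F,V}
W -> fault, frames {Z,F,V,W}
T -> fault, frames {Z,F,V,W,T}
F -> hit
W -> hit
V -> hit
F -> hit
V -> hit
W -> hit
N -> fault, evict Z, frames {T,F,V,W,N}
H -> fault, evict T, frames {F,V,W,N,H}
N -> hit
V -> hit
Z -> fault, evict F, frames {W,H,N,V,Z}
J -> fault, evict W, frames {H,N,V,Z,J}
Z -> hit
V -> hit
W -> fault, evict H, frames {N,J,Z,V,W}
J -> hit

{J, N, V, W, Z}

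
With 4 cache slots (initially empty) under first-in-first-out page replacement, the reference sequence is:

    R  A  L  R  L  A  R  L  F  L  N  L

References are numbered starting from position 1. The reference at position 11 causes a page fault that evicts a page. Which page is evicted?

R

pos 1: R → miss, frames [R]
pos 2: A → miss, frames [R, A]
pos 3: L → miss, frames [R, A, L]
pos 4: R → hit
pos 5: L → hit
pos 6: A → hit
pos 7: R → hit
pos 8: L → hit
pos 9: F → miss, frames [R, A, L, F]
pos 10: L → hit
pos 11: N → miss, evict R, frames [A, L, F, N]
At position 11, page R is evicted.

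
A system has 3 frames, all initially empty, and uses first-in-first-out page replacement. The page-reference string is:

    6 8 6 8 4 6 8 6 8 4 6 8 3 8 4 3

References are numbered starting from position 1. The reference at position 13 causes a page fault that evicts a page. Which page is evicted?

6

pos 1: 6 -> fault, frames (6)
pos 2: 8 -> fault, frames (6 8)
pos 3: 6 -> hit
pos 4: 8 -> hit
pos 5: 4 -> fault, frames (6 8 4)
pos 6: 6 -> hit
pos 7: 8 -> hit
pos 8: 6 -> hit
pos 9: 8 -> hit
pos 10: 4 -> hit
pos 11: 6 -> hit
pos 12: 8 -> hit
pos 13: 3 -> fault, evict 6, frames (8 4 3)
At position 13, page 6 is evicted.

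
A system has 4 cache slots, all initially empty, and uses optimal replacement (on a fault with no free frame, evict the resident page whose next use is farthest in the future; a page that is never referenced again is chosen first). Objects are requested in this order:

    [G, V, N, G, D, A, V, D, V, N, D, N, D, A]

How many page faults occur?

G → fault, frames {G}
V → fault, frames {G,V}
N → fault, frames {G,V,N}
G → hit
D → fault, frames {G,V,N,D}
A → fault, evict G, frames {V,N,D,A}
V → hit
D → hit
V → hit
N → hit
D → hit
N → hit
D → hit
A → hit
Page faults: 5.

5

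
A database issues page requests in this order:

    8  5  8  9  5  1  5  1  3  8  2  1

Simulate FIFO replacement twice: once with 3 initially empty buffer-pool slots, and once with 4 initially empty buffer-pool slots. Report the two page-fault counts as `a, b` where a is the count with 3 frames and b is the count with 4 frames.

3 frames: F F . F . F . . F F F F → 8 faults.
4 frames: F F . F . F . . F F F . → 7 faults.
7 < 8: adding a frame reduced faults, as is typical.

8, 7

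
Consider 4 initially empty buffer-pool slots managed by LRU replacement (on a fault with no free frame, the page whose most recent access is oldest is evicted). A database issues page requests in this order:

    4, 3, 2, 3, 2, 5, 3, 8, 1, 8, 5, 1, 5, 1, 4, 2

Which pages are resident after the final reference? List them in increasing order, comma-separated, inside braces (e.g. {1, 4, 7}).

{1, 2, 4, 5}

4 → fault, frames (4)
3 → fault, frames (4 3)
2 → fault, frames (4 3 2)
3 → hit
2 → hit
5 → fault, frames (4 3 2 5)
3 → hit
8 → fault, evict 4, frames (2 5 3 8)
1 → fault, evict 2, frames (5 3 8 1)
8 → hit
5 → hit
1 → hit
5 → hit
1 → hit
4 → fault, evict 3, frames (8 5 1 4)
2 → fault, evict 8, frames (5 1 4 2)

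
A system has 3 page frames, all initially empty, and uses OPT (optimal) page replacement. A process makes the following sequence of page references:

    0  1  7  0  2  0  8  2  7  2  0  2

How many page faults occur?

6

0 → miss, frames {0}
1 → miss, frames {0,1}
7 → miss, frames {0,1,7}
0 → hit
2 → miss, evict 1, frames {0,7,2}
0 → hit
8 → miss, evict 0, frames {7,2,8}
2 → hit
7 → hit
2 → hit
0 → miss, evict 8, frames {7,2,0}
2 → hit
Page faults: 6.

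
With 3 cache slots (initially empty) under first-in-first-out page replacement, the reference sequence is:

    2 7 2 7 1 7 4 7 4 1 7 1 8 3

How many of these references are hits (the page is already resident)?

8

2 -> fault, frames {2}
7 -> fault, frames {2,7}
2 -> hit
7 -> hit
1 -> fault, frames {2,7,1}
7 -> hit
4 -> fault, evict 2, frames {7,1,4}
7 -> hit
4 -> hit
1 -> hit
7 -> hit
1 -> hit
8 -> fault, evict 7, frames {1,4,8}
3 -> fault, evict 1, frames {4,8,3}
Hits: 8.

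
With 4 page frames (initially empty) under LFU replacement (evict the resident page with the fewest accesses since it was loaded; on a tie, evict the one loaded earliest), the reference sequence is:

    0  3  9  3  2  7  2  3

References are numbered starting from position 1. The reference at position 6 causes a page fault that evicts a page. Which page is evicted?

pos 1: 0 -> fault, frames [0]
pos 2: 3 -> fault, frames [0, 3]
pos 3: 9 -> fault, frames [0, 3, 9]
pos 4: 3 -> hit
pos 5: 2 -> fault, frames [0, 3, 9, 2]
pos 6: 7 -> fault, evict 0, frames [3, 9, 2, 7]
At position 6, page 0 is evicted.

0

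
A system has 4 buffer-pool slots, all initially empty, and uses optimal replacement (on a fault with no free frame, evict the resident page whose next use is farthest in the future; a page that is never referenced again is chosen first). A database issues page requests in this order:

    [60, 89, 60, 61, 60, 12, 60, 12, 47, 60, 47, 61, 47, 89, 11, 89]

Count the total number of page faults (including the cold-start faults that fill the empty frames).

60: fault, frames [60]
89: fault, frames [60, 89]
60: hit
61: fault, frames [60, 89, 61]
60: hit
12: fault, frames [60, 89, 61, 12]
60: hit
12: hit
47: fault, evict 12, frames [60, 89, 61, 47]
60: hit
47: hit
61: hit
47: hit
89: hit
11: fault, evict 47, frames [60, 89, 61, 11]
89: hit
Page faults: 6.

6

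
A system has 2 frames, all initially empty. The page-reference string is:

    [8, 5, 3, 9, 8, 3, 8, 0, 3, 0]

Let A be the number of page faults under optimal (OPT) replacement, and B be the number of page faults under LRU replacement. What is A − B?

-2

Under OPT: F F F F . F . F . . → 6 faults.
Under LRU: F F F F F F . F F . → 8 faults.
A − B = 6 − 8 = -2.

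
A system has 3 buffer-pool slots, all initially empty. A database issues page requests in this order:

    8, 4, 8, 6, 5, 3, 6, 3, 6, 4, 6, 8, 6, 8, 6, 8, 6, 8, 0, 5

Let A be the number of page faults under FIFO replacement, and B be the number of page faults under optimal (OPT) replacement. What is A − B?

Under FIFO: F F . F F F . . . F F F . . . . . . F F → 10 faults.
Under OPT: F F . F F F . . . . . F . . . . . . F F → 8 faults.
A − B = 10 − 8 = 2.

2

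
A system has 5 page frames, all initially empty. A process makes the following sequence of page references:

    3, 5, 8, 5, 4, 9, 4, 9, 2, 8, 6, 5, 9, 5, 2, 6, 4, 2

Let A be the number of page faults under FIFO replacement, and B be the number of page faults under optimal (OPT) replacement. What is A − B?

Under FIFO: F F F . F F . . F . F F . . . . . . → 8 faults.
Under OPT: F F F . F F . . F . F . . . . . . . → 7 faults.
A − B = 8 − 7 = 1.

1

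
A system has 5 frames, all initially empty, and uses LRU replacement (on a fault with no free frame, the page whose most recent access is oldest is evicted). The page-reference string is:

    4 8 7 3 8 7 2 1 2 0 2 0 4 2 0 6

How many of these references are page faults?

4: fault, frames [4]
8: fault, frames [4, 8]
7: fault, frames [4, 8, 7]
3: fault, frames [4, 8, 7, 3]
8: hit
7: hit
2: fault, frames [4, 3, 8, 7, 2]
1: fault, evict 4, frames [3, 8, 7, 2, 1]
2: hit
0: fault, evict 3, frames [8, 7, 1, 2, 0]
2: hit
0: hit
4: fault, evict 8, frames [7, 1, 2, 0, 4]
2: hit
0: hit
6: fault, evict 7, frames [1, 4, 2, 0, 6]
Page faults: 9.

9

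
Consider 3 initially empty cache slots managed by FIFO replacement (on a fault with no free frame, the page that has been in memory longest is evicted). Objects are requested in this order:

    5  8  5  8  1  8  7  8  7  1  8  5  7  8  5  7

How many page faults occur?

6

5 → fault, frames [5]
8 → fault, frames [5, 8]
5 → hit
8 → hit
1 → fault, frames [5, 8, 1]
8 → hit
7 → fault, evict 5, frames [8, 1, 7]
8 → hit
7 → hit
1 → hit
8 → hit
5 → fault, evict 8, frames [1, 7, 5]
7 → hit
8 → fault, evict 1, frames [7, 5, 8]
5 → hit
7 → hit
Page faults: 6.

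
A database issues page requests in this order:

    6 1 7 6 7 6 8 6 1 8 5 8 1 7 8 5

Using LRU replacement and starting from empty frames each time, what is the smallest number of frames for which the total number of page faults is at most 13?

2

f=1: 16 faults
f=2: 12 faults
f=3: 8 faults
f=4: 6 faults
f=5: 5 faults
Smallest f with faults ≤ 13 is 2.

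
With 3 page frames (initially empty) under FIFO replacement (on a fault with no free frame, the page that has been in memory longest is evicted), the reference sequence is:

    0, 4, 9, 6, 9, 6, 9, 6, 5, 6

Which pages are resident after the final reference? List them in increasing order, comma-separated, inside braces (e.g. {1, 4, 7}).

{5, 6, 9}

0 -> miss, frames [0]
4 -> miss, frames [0, 4]
9 -> miss, frames [0, 4, 9]
6 -> miss, evict 0, frames [4, 9, 6]
9 -> hit
6 -> hit
9 -> hit
6 -> hit
5 -> miss, evict 4, frames [9, 6, 5]
6 -> hit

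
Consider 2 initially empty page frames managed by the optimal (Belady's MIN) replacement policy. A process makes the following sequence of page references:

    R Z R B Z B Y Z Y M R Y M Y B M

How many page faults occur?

8

R -> fault, frames [R]
Z -> fault, frames [R, Z]
R -> hit
B -> fault, evict R, frames [Z, B]
Z -> hit
B -> hit
Y -> fault, evict B, frames [Z, Y]
Z -> hit
Y -> hit
M -> fault, evict Z, frames [Y, M]
R -> fault, evict M, frames [Y, R]
Y -> hit
M -> fault, evict R, frames [Y, M]
Y -> hit
B -> fault, evict Y, frames [M, B]
M -> hit
Page faults: 8.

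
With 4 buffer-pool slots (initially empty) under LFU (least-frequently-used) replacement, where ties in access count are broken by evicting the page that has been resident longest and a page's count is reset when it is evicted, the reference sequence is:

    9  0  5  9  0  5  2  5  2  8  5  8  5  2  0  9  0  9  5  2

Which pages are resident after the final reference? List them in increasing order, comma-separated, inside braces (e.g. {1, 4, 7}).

{0, 2, 5, 9}

9 → miss, frames {9}
0 → miss, frames {9,0}
5 → miss, frames {9,0,5}
9 → hit
0 → hit
5 → hit
2 → miss, frames {9,0,5,2}
5 → hit
2 → hit
8 → miss, evict 9, frames {0,5,2,8}
5 → hit
8 → hit
5 → hit
2 → hit
0 → hit
9 → miss, evict 8, frames {0,5,2,9}
0 → hit
9 → hit
5 → hit
2 → hit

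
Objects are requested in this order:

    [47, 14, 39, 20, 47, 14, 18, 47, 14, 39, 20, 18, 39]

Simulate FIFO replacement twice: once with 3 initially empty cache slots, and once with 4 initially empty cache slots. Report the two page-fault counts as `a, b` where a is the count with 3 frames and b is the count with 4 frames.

3 frames: F F F F F F F . . F F . . → 9 faults.
4 frames: F F F F . . F F F F F F . → 10 faults.
10 > 9: adding a frame increased faults — Belady's anomaly.

9, 10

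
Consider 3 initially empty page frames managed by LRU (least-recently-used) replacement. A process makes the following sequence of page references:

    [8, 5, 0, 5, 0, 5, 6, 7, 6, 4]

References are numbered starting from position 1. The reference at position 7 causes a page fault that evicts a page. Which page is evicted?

pos 1: 8 → miss, frames [8]
pos 2: 5 → miss, frames [8, 5]
pos 3: 0 → miss, frames [8, 5, 0]
pos 4: 5 → hit
pos 5: 0 → hit
pos 6: 5 → hit
pos 7: 6 → miss, evict 8, frames [0, 5, 6]
At position 7, page 8 is evicted.

8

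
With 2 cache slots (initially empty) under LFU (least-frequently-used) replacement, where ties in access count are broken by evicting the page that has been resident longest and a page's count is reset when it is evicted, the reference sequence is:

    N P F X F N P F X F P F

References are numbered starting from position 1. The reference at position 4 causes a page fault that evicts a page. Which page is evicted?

pos 1: N -> miss, frames (N)
pos 2: P -> miss, frames (N P)
pos 3: F -> miss, evict N, frames (P F)
pos 4: X -> miss, evict P, frames (F X)
At position 4, page P is evicted.

P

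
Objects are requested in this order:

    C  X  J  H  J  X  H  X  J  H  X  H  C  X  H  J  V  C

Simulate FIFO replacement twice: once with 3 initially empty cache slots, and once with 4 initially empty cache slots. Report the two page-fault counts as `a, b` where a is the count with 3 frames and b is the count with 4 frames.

3 frames: F F F F . . . . . . . . F F . F F F → 9 faults.
4 frames: F F F F . . . . . . . . . . . . F F → 6 faults.
6 < 9: adding a frame reduced faults, as is typical.

9, 6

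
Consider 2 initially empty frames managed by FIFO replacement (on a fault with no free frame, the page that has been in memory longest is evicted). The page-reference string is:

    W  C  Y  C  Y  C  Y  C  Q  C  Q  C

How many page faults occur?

W -> miss, frames [W]
C -> miss, frames [W, C]
Y -> miss, evict W, frames [C, Y]
C -> hit
Y -> hit
C -> hit
Y -> hit
C -> hit
Q -> miss, evict C, frames [Y, Q]
C -> miss, evict Y, frames [Q, C]
Q -> hit
C -> hit
Page faults: 5.

5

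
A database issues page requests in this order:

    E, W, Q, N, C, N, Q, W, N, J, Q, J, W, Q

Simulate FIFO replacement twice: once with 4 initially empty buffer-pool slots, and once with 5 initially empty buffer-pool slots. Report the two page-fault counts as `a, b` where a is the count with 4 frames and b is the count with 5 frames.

8, 6

4 frames: F F F F F . . . . F . . F F → 8 faults.
5 frames: F F F F F . . . . F . . . . → 6 faults.
6 < 8: adding a frame reduced faults, as is typical.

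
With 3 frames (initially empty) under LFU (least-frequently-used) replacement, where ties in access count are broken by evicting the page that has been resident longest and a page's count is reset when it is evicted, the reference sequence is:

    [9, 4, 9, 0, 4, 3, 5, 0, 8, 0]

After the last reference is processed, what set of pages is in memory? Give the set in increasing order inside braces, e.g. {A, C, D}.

9 -> fault, frames (9)
4 -> fault, frames (9 4)
9 -> hit
0 -> fault, frames (9 4 0)
4 -> hit
3 -> fault, evict 0, frames (9 4 3)
5 -> fault, evict 3, frames (9 4 5)
0 -> fault, evict 5, frames (9 4 0)
8 -> fault, evict 0, frames (9 4 8)
0 -> fault, evict 8, frames (9 4 0)

{0, 4, 9}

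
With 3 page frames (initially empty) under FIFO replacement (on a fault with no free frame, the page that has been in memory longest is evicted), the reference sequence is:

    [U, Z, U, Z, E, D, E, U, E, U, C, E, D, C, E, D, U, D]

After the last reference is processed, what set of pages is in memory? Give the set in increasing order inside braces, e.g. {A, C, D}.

U: fault, frames {U}
Z: fault, frames {U,Z}
U: hit
Z: hit
E: fault, frames {U,Z,E}
D: fault, evict U, frames {Z,E,D}
E: hit
U: fault, evict Z, frames {E,D,U}
E: hit
U: hit
C: fault, evict E, frames {D,U,C}
E: fault, evict D, frames {U,C,E}
D: fault, evict U, frames {C,E,D}
C: hit
E: hit
D: hit
U: fault, evict C, frames {E,D,U}
D: hit

{D, E, U}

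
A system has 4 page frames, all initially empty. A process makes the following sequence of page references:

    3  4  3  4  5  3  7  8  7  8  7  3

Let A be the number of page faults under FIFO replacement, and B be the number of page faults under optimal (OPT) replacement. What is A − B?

Under FIFO: F F . . F . F F . . . F → 6 faults.
Under OPT: F F . . F . F F . . . . → 5 faults.
A − B = 6 − 5 = 1.

1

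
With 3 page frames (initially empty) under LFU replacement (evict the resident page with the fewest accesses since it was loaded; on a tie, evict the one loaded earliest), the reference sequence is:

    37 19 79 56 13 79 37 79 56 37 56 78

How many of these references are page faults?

8

37 → fault, frames (37)
19 → fault, frames (37 19)
79 → fault, frames (37 19 79)
56 → fault, evict 37, frames (19 79 56)
13 → fault, evict 19, frames (79 56 13)
79 → hit
37 → fault, evict 56, frames (79 13 37)
79 → hit
56 → fault, evict 13, frames (79 37 56)
37 → hit
56 → hit
78 → fault, evict 37, frames (79 56 78)
Page faults: 8.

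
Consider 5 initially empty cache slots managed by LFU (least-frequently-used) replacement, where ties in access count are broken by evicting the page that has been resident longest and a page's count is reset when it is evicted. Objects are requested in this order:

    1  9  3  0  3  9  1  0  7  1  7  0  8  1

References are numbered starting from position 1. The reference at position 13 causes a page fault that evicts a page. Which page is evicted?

pos 1: 1 → miss, frames {1}
pos 2: 9 → miss, frames {1,9}
pos 3: 3 → miss, frames {1,9,3}
pos 4: 0 → miss, frames {1,9,3,0}
pos 5: 3 → hit
pos 6: 9 → hit
pos 7: 1 → hit
pos 8: 0 → hit
pos 9: 7 → miss, frames {1,9,3,0,7}
pos 10: 1 → hit
pos 11: 7 → hit
pos 12: 0 → hit
pos 13: 8 → miss, evict 9, frames {1,3,0,7,8}
At position 13, page 9 is evicted.

9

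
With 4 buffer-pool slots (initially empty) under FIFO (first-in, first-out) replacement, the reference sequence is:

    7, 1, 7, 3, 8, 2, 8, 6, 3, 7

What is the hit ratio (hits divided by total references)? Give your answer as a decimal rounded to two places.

7 → fault, frames [7]
1 → fault, frames [7, 1]
7 → hit
3 → fault, frames [7, 1, 3]
8 → fault, frames [7, 1, 3, 8]
2 → fault, evict 7, frames [1, 3, 8, 2]
8 → hit
6 → fault, evict 1, frames [3, 8, 2, 6]
3 → hit
7 → fault, evict 3, frames [8, 2, 6, 7]
Hits: 3 of 10 references → 3/10 = 0.3000.

0.30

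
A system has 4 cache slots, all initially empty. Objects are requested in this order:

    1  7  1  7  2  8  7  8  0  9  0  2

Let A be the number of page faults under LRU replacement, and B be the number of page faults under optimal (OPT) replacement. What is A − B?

Under LRU: F F . . F F . . F F . F → 7 faults.
Under OPT: F F . . F F . . F F . . → 6 faults.
A − B = 7 − 6 = 1.

1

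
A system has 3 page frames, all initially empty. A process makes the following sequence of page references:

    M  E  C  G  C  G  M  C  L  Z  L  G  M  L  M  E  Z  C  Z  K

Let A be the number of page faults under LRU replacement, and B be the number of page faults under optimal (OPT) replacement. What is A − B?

Under LRU: F F F F . . F . F F . F F . . F F F . F → 13 faults.
Under OPT: F F F F . . . . F F . . F . . F . F . F → 10 faults.
A − B = 13 − 10 = 3.

3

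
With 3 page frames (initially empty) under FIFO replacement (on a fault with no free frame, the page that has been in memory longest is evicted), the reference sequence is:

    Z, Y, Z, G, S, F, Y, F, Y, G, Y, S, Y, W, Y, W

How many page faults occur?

Z: miss, frames {Z}
Y: miss, frames {Z,Y}
Z: hit
G: miss, frames {Z,Y,G}
S: miss, evict Z, frames {Y,G,S}
F: miss, evict Y, frames {G,S,F}
Y: miss, evict G, frames {S,F,Y}
F: hit
Y: hit
G: miss, evict S, frames {F,Y,G}
Y: hit
S: miss, evict F, frames {Y,G,S}
Y: hit
W: miss, evict Y, frames {G,S,W}
Y: miss, evict G, frames {S,W,Y}
W: hit
Page faults: 10.

10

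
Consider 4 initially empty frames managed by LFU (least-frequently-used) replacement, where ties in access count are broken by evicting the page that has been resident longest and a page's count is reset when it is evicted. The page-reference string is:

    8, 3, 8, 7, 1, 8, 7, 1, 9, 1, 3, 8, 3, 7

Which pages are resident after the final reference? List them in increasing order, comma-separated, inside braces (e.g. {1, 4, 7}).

{1, 3, 7, 8}

8 → miss, frames [8]
3 → miss, frames [8, 3]
8 → hit
7 → miss, frames [8, 3, 7]
1 → miss, frames [8, 3, 7, 1]
8 → hit
7 → hit
1 → hit
9 → miss, evict 3, frames [8, 7, 1, 9]
1 → hit
3 → miss, evict 9, frames [8, 7, 1, 3]
8 → hit
3 → hit
7 → hit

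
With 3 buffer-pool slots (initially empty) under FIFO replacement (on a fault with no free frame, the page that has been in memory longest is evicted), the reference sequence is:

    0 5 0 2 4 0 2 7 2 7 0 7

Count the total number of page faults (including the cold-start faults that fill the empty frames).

0 → fault, frames (0)
5 → fault, frames (0 5)
0 → hit
2 → fault, frames (0 5 2)
4 → fault, evict 0, frames (5 2 4)
0 → fault, evict 5, frames (2 4 0)
2 → hit
7 → fault, evict 2, frames (4 0 7)
2 → fault, evict 4, frames (0 7 2)
7 → hit
0 → hit
7 → hit
Page faults: 7.

7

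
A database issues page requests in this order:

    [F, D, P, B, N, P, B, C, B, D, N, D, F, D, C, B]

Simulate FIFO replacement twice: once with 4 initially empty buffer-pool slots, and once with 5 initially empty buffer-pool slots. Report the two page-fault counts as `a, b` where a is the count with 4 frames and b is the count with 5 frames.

4 frames: F F F F F . . F . F . . F . . F → 9 faults.
5 frames: F F F F F . . F . . . . F F . . → 8 faults.
8 < 9: adding a frame reduced faults, as is typical.

9, 8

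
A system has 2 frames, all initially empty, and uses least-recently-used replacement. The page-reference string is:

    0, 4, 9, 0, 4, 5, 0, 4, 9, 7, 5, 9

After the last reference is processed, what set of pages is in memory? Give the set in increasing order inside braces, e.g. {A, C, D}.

0 -> fault, frames [0]
4 -> fault, frames [0, 4]
9 -> fault, evict 0, frames [4, 9]
0 -> fault, evict 4, frames [9, 0]
4 -> fault, evict 9, frames [0, 4]
5 -> fault, evict 0, frames [4, 5]
0 -> fault, evict 4, frames [5, 0]
4 -> fault, evict 5, frames [0, 4]
9 -> fault, evict 0, frames [4, 9]
7 -> fault, evict 4, frames [9, 7]
5 -> fault, evict 9, frames [7, 5]
9 -> fault, evict 7, frames [5, 9]

{5, 9}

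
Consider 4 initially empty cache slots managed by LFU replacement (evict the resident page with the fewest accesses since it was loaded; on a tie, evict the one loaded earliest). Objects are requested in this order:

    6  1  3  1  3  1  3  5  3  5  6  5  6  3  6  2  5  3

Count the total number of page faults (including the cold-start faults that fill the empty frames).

5

6: fault, frames (6)
1: fault, frames (6 1)
3: fault, frames (6 1 3)
1: hit
3: hit
1: hit
3: hit
5: fault, frames (6 1 3 5)
3: hit
5: hit
6: hit
5: hit
6: hit
3: hit
6: hit
2: fault, evict 1, frames (6 3 5 2)
5: hit
3: hit
Page faults: 5.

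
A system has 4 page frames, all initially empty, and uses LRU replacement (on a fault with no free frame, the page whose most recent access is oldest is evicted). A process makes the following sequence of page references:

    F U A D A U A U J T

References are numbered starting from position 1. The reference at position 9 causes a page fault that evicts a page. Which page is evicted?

F

pos 1: F -> miss, frames (F)
pos 2: U -> miss, frames (F U)
pos 3: A -> miss, frames (F U A)
pos 4: D -> miss, frames (F U A D)
pos 5: A -> hit
pos 6: U -> hit
pos 7: A -> hit
pos 8: U -> hit
pos 9: J -> miss, evict F, frames (D A U J)
At position 9, page F is evicted.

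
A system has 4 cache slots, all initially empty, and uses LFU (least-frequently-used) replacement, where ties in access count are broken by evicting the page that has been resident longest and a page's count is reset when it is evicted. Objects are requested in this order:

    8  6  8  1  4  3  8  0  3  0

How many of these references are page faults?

6

8 → miss, frames [8]
6 → miss, frames [8, 6]
8 → hit
1 → miss, frames [8, 6, 1]
4 → miss, frames [8, 6, 1, 4]
3 → miss, evict 6, frames [8, 1, 4, 3]
8 → hit
0 → miss, evict 1, frames [8, 4, 3, 0]
3 → hit
0 → hit
Page faults: 6.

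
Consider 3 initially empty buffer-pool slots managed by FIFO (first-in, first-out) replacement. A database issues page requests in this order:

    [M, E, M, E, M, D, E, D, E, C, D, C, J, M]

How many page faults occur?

6

M → miss, frames (M)
E → miss, frames (M E)
M → hit
E → hit
M → hit
D → miss, frames (M E D)
E → hit
D → hit
E → hit
C → miss, evict M, frames (E D C)
D → hit
C → hit
J → miss, evict E, frames (D C J)
M → miss, evict D, frames (C J M)
Page faults: 6.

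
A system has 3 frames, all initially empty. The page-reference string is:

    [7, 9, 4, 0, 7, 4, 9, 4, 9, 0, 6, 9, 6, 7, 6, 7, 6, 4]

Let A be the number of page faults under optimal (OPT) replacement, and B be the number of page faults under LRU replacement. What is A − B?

Under OPT: F F F F . . F . . . F . . F . . . . → 7 faults.
Under LRU: F F F F F . F . . F F . . F . . . F → 10 faults.
A − B = 7 − 10 = -3.

-3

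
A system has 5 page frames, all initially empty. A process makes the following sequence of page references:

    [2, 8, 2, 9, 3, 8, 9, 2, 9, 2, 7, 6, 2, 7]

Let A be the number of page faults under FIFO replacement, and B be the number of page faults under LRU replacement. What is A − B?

1

Under FIFO: F F . F F . . . . . F F F . → 7 faults.
Under LRU: F F . F F . . . . . F F . . → 6 faults.
A − B = 7 − 6 = 1.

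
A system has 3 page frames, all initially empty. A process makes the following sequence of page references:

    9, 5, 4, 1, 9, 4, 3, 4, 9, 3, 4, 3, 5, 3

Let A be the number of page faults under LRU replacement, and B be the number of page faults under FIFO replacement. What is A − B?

-1

Under LRU: F F F F F . F . . . . . F . → 7 faults.
Under FIFO: F F F F F . F F . . . . F . → 8 faults.
A − B = 7 − 8 = -1.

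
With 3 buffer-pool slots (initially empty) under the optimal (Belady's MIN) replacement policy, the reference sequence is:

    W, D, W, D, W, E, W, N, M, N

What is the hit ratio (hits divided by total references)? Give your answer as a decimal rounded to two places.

W: fault, frames {W}
D: fault, frames {W,D}
W: hit
D: hit
W: hit
E: fault, frames {W,D,E}
W: hit
N: fault, evict E, frames {W,D,N}
M: fault, evict D, frames {W,N,M}
N: hit
Hits: 5 of 10 references → 5/10 = 0.5000.

0.50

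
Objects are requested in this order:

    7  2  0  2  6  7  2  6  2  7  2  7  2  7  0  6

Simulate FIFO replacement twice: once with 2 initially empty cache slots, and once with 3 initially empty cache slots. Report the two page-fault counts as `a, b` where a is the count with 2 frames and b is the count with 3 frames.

2 frames: F F F . F F F F . F F . . . F F → 11 faults.
3 frames: F F F . F F F . . . . . . . F F → 8 faults.
8 < 11: adding a frame reduced faults, as is typical.

11, 8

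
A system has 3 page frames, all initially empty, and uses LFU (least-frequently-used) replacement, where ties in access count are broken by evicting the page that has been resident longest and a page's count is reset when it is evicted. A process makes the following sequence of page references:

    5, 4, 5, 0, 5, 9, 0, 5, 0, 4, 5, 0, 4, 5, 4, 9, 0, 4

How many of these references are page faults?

5: fault, frames {5}
4: fault, frames {5,4}
5: hit
0: fault, frames {5,4,0}
5: hit
9: fault, evict 4, frames {5,0,9}
0: hit
5: hit
0: hit
4: fault, evict 9, frames {5,0,4}
5: hit
0: hit
4: hit
5: hit
4: hit
9: fault, evict 4, frames {5,0,9}
0: hit
4: fault, evict 9, frames {5,0,4}
Page faults: 7.

7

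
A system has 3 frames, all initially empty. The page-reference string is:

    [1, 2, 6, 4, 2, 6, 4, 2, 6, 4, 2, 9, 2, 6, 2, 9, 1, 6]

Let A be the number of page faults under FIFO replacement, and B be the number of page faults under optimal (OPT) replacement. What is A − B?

2

Under FIFO: F F F F . . . . . . . F F F . . F . → 8 faults.
Under OPT: F F F F . . . . . . . F . . . . F . → 6 faults.
A − B = 8 − 6 = 2.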